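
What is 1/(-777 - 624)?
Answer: -1/1401 ≈ -0.00071378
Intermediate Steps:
1/(-777 - 624) = 1/(-1401) = -1/1401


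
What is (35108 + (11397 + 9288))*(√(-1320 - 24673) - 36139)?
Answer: -2016303227 + 55793*I*√25993 ≈ -2.0163e+9 + 8.9951e+6*I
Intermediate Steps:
(35108 + (11397 + 9288))*(√(-1320 - 24673) - 36139) = (35108 + 20685)*(√(-25993) - 36139) = 55793*(I*√25993 - 36139) = 55793*(-36139 + I*√25993) = -2016303227 + 55793*I*√25993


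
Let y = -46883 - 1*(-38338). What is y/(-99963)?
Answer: 8545/99963 ≈ 0.085482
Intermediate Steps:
y = -8545 (y = -46883 + 38338 = -8545)
y/(-99963) = -8545/(-99963) = -8545*(-1/99963) = 8545/99963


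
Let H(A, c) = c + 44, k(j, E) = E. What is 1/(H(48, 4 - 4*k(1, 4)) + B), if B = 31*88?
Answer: 1/2760 ≈ 0.00036232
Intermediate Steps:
B = 2728
H(A, c) = 44 + c
1/(H(48, 4 - 4*k(1, 4)) + B) = 1/((44 + (4 - 4*4)) + 2728) = 1/((44 + (4 - 16)) + 2728) = 1/((44 - 12) + 2728) = 1/(32 + 2728) = 1/2760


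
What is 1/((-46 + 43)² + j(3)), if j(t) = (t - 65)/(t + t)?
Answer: -¾ ≈ -0.75000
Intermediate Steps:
j(t) = (-65 + t)/(2*t) (j(t) = (-65 + t)/((2*t)) = (-65 + t)*(1/(2*t)) = (-65 + t)/(2*t))
1/((-46 + 43)² + j(3)) = 1/((-46 + 43)² + (½)*(-65 + 3)/3) = 1/((-3)² + (½)*(⅓)*(-62)) = 1/(9 - 31/3) = 1/(-4/3) = -¾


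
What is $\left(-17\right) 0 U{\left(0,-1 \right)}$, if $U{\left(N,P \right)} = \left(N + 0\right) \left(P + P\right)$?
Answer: $0$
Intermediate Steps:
$U{\left(N,P \right)} = 2 N P$ ($U{\left(N,P \right)} = N 2 P = 2 N P$)
$\left(-17\right) 0 U{\left(0,-1 \right)} = \left(-17\right) 0 \cdot 2 \cdot 0 \left(-1\right) = 0 \cdot 0 = 0$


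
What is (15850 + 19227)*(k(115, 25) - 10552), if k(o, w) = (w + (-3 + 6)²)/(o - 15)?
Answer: -18506028891/50 ≈ -3.7012e+8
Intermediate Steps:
k(o, w) = (9 + w)/(-15 + o) (k(o, w) = (w + 3²)/(-15 + o) = (w + 9)/(-15 + o) = (9 + w)/(-15 + o))
(15850 + 19227)*(k(115, 25) - 10552) = (15850 + 19227)*((9 + 25)/(-15 + 115) - 10552) = 35077*(34/100 - 10552) = 35077*((1/100)*34 - 10552) = 35077*(17/50 - 10552) = 35077*(-527583/50) = -18506028891/50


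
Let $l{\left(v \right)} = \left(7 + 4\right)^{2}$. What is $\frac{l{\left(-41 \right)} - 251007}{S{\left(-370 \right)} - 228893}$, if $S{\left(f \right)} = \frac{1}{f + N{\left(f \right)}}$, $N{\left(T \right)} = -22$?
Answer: $\frac{98347312}{89726057} \approx 1.0961$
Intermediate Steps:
$l{\left(v \right)} = 121$ ($l{\left(v \right)} = 11^{2} = 121$)
$S{\left(f \right)} = \frac{1}{-22 + f}$ ($S{\left(f \right)} = \frac{1}{f - 22} = \frac{1}{-22 + f}$)
$\frac{l{\left(-41 \right)} - 251007}{S{\left(-370 \right)} - 228893} = \frac{121 - 251007}{\frac{1}{-22 - 370} - 228893} = - \frac{250886}{\frac{1}{-392} - 228893} = - \frac{250886}{- \frac{1}{392} - 228893} = - \frac{250886}{- \frac{89726057}{392}} = \left(-250886\right) \left(- \frac{392}{89726057}\right) = \frac{98347312}{89726057}$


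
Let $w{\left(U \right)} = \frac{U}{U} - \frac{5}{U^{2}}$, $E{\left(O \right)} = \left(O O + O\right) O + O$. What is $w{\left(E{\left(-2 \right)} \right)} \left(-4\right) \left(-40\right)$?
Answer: $\frac{1240}{9} \approx 137.78$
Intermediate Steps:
$E{\left(O \right)} = O + O \left(O + O^{2}\right)$ ($E{\left(O \right)} = \left(O^{2} + O\right) O + O = \left(O + O^{2}\right) O + O = O \left(O + O^{2}\right) + O = O + O \left(O + O^{2}\right)$)
$w{\left(U \right)} = 1 - \frac{5}{U^{2}}$
$w{\left(E{\left(-2 \right)} \right)} \left(-4\right) \left(-40\right) = \left(1 - \frac{5}{4 \left(1 - 2 + \left(-2\right)^{2}\right)^{2}}\right) \left(-4\right) \left(-40\right) = \left(1 - \frac{5}{4 \left(1 - 2 + 4\right)^{2}}\right) \left(-4\right) \left(-40\right) = \left(1 - \frac{5}{36}\right) \left(-4\right) \left(-40\right) = \frac{31}{36} \left(-4\right) \left(-40\right) = \left(- \frac{31}{9}\right) \left(-40\right) = \frac{1240}{9}$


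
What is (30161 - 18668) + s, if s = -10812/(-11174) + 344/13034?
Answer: 418501827013/36410479 ≈ 11494.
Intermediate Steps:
s = 36191866/36410479 (s = -10812*(-1/11174) + 344*(1/13034) = 5406/5587 + 172/6517 = 36191866/36410479 ≈ 0.99400)
(30161 - 18668) + s = (30161 - 18668) + 36191866/36410479 = 11493 + 36191866/36410479 = 418501827013/36410479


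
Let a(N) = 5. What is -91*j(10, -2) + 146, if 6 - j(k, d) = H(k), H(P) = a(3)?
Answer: 55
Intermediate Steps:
H(P) = 5
j(k, d) = 1 (j(k, d) = 6 - 1*5 = 6 - 5 = 1)
-91*j(10, -2) + 146 = -91*1 + 146 = -91 + 146 = 55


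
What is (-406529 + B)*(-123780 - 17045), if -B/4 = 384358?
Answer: 273758307825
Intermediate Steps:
B = -1537432 (B = -4*384358 = -1537432)
(-406529 + B)*(-123780 - 17045) = (-406529 - 1537432)*(-123780 - 17045) = -1943961*(-140825) = 273758307825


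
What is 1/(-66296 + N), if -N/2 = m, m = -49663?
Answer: 1/33030 ≈ 3.0275e-5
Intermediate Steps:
N = 99326 (N = -2*(-49663) = 99326)
1/(-66296 + N) = 1/(-66296 + 99326) = 1/33030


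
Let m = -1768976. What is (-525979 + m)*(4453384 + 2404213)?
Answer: -15737876523135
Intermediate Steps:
(-525979 + m)*(4453384 + 2404213) = (-525979 - 1768976)*(4453384 + 2404213) = -2294955*6857597 = -15737876523135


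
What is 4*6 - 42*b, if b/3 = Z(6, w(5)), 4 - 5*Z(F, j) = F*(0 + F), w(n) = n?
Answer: 4152/5 ≈ 830.40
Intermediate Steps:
Z(F, j) = ⅘ - F²/5 (Z(F, j) = ⅘ - F*(0 + F)/5 = ⅘ - F*F/5 = ⅘ - F²/5)
b = -96/5 (b = 3*(⅘ - ⅕*6²) = 3*(⅘ - ⅕*36) = 3*(⅘ - 36/5) = 3*(-32/5) = -96/5 ≈ -19.200)
4*6 - 42*b = 4*6 - 42*(-96/5) = 24 + 4032/5 = 4152/5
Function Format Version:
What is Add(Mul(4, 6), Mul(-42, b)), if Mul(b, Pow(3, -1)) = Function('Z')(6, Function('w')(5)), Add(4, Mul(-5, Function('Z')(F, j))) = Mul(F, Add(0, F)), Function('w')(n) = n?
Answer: Rational(4152, 5) ≈ 830.40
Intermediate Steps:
Function('Z')(F, j) = Add(Rational(4, 5), Mul(Rational(-1, 5), Pow(F, 2))) (Function('Z')(F, j) = Add(Rational(4, 5), Mul(Rational(-1, 5), Mul(F, Add(0, F)))) = Add(Rational(4, 5), Mul(Rational(-1, 5), Mul(F, F))) = Add(Rational(4, 5), Mul(Rational(-1, 5), Pow(F, 2))))
b = Rational(-96, 5) (b = Mul(3, Add(Rational(4, 5), Mul(Rational(-1, 5), Pow(6, 2)))) = Mul(3, Add(Rational(4, 5), Mul(Rational(-1, 5), 36))) = Mul(3, Add(Rational(4, 5), Rational(-36, 5))) = Mul(3, Rational(-32, 5)) = Rational(-96, 5) ≈ -19.200)
Add(Mul(4, 6), Mul(-42, b)) = Add(Mul(4, 6), Mul(-42, Rational(-96, 5))) = Add(24, Rational(4032, 5)) = Rational(4152, 5)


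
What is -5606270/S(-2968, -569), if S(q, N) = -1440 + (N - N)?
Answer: 560627/144 ≈ 3893.2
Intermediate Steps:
S(q, N) = -1440 (S(q, N) = -1440 + 0 = -1440)
-5606270/S(-2968, -569) = -5606270/(-1440) = -5606270*(-1/1440) = 560627/144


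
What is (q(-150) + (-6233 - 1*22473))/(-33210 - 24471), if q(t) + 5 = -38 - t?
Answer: 9533/19227 ≈ 0.49581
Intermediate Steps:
q(t) = -43 - t (q(t) = -5 + (-38 - t) = -43 - t)
(q(-150) + (-6233 - 1*22473))/(-33210 - 24471) = ((-43 - 1*(-150)) + (-6233 - 1*22473))/(-33210 - 24471) = ((-43 + 150) + (-6233 - 22473))/(-57681) = (107 - 28706)*(-1/57681) = -28599*(-1/57681) = 9533/19227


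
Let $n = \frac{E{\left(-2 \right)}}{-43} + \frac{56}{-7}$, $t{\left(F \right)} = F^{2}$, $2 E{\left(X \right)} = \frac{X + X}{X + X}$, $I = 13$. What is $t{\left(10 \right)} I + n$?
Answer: $\frac{111111}{86} \approx 1292.0$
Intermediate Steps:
$E{\left(X \right)} = \frac{1}{2}$ ($E{\left(X \right)} = \frac{\left(X + X\right) \frac{1}{X + X}}{2} = \frac{2 X \frac{1}{2 X}}{2} = \frac{1}{2} \cdot 1 = \frac{1}{2}$)
$n = - \frac{689}{86}$ ($n = \frac{1}{2 \left(-43\right)} + \frac{56}{-7} = \frac{1}{2} \left(- \frac{1}{43}\right) + 56 \left(- \frac{1}{7}\right) = - \frac{1}{86} - 8 = - \frac{689}{86} \approx -8.0116$)
$t{\left(10 \right)} I + n = 10^{2} \cdot 13 - \frac{689}{86} = 100 \cdot 13 - \frac{689}{86} = 1300 - \frac{689}{86} = \frac{111111}{86}$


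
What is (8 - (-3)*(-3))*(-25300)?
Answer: 25300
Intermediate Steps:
(8 - (-3)*(-3))*(-25300) = (8 - 3*3)*(-25300) = (8 - 9)*(-25300) = -1*(-25300) = 25300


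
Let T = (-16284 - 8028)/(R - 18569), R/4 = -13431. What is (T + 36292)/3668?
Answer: 655920467/66292681 ≈ 9.8943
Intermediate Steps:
R = -53724 (R = 4*(-13431) = -53724)
T = 24312/72293 (T = (-16284 - 8028)/(-53724 - 18569) = -24312/(-72293) = -24312*(-1/72293) = 24312/72293 ≈ 0.33630)
(T + 36292)/3668 = (24312/72293 + 36292)/3668 = (2623681868/72293)*(1/3668) = 655920467/66292681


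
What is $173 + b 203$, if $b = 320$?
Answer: $65133$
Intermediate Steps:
$173 + b 203 = 173 + 320 \cdot 203 = 173 + 64960 = 65133$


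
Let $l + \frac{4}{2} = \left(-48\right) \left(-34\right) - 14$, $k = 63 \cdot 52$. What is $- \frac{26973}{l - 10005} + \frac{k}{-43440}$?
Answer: $\frac{95352063}{30368180} \approx 3.1399$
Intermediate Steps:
$k = 3276$
$l = 1616$ ($l = -2 - -1618 = -2 + \left(1632 - 14\right) = -2 + 1618 = 1616$)
$- \frac{26973}{l - 10005} + \frac{k}{-43440} = - \frac{26973}{1616 - 10005} + \frac{3276}{-43440} = - \frac{26973}{-8389} + 3276 \left(- \frac{1}{43440}\right) = \left(-26973\right) \left(- \frac{1}{8389}\right) - \frac{273}{3620} = \frac{26973}{8389} - \frac{273}{3620} = \frac{95352063}{30368180}$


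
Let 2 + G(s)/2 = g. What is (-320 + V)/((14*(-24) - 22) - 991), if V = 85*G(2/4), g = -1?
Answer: 830/1349 ≈ 0.61527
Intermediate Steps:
G(s) = -6 (G(s) = -4 + 2*(-1) = -4 - 2 = -6)
V = -510 (V = 85*(-6) = -510)
(-320 + V)/((14*(-24) - 22) - 991) = (-320 - 510)/((14*(-24) - 22) - 991) = -830/((-336 - 22) - 991) = -830/(-358 - 991) = -830/(-1349) = -830*(-1/1349) = 830/1349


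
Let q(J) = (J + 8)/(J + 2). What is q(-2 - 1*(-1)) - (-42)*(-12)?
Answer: -497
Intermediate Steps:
q(J) = (8 + J)/(2 + J)
q(-2 - 1*(-1)) - (-42)*(-12) = (8 + (-2 - 1*(-1)))/(2 + (-2 - 1*(-1))) - (-42)*(-12) = (8 + (-2 + 1))/(2 + (-2 + 1)) - 21*24 = (8 - 1)/(2 - 1) - 504 = 7/1 - 504 = 1*7 - 504 = 7 - 504 = -497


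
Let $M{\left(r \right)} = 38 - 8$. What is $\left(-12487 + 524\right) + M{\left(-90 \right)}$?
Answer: $-11933$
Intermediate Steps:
$M{\left(r \right)} = 30$ ($M{\left(r \right)} = 38 - 8 = 30$)
$\left(-12487 + 524\right) + M{\left(-90 \right)} = \left(-12487 + 524\right) + 30 = -11963 + 30 = -11933$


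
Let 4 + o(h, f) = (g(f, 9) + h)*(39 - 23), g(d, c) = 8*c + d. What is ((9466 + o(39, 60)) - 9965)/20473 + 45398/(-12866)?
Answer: -450351738/131702809 ≈ -3.4195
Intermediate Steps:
g(d, c) = d + 8*c
o(h, f) = 1148 + 16*f + 16*h (o(h, f) = -4 + ((f + 8*9) + h)*(39 - 23) = -4 + ((f + 72) + h)*16 = -4 + ((72 + f) + h)*16 = -4 + (72 + f + h)*16 = -4 + (1152 + 16*f + 16*h) = 1148 + 16*f + 16*h)
((9466 + o(39, 60)) - 9965)/20473 + 45398/(-12866) = ((9466 + (1148 + 16*60 + 16*39)) - 9965)/20473 + 45398/(-12866) = ((9466 + (1148 + 960 + 624)) - 9965)*(1/20473) + 45398*(-1/12866) = ((9466 + 2732) - 9965)*(1/20473) - 22699/6433 = (12198 - 9965)*(1/20473) - 22699/6433 = 2233*(1/20473) - 22699/6433 = 2233/20473 - 22699/6433 = -450351738/131702809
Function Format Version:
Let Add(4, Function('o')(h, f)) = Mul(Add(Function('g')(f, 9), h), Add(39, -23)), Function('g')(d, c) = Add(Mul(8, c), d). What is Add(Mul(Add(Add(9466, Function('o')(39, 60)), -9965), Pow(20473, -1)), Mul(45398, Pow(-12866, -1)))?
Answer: Rational(-450351738, 131702809) ≈ -3.4195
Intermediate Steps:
Function('g')(d, c) = Add(d, Mul(8, c))
Function('o')(h, f) = Add(1148, Mul(16, f), Mul(16, h)) (Function('o')(h, f) = Add(-4, Mul(Add(Add(f, Mul(8, 9)), h), Add(39, -23))) = Add(-4, Mul(Add(Add(f, 72), h), 16)) = Add(-4, Mul(Add(Add(72, f), h), 16)) = Add(-4, Mul(Add(72, f, h), 16)) = Add(-4, Add(1152, Mul(16, f), Mul(16, h))) = Add(1148, Mul(16, f), Mul(16, h)))
Add(Mul(Add(Add(9466, Function('o')(39, 60)), -9965), Pow(20473, -1)), Mul(45398, Pow(-12866, -1))) = Add(Mul(Add(Add(9466, Add(1148, Mul(16, 60), Mul(16, 39))), -9965), Pow(20473, -1)), Mul(45398, Pow(-12866, -1))) = Add(Mul(Add(Add(9466, Add(1148, 960, 624)), -9965), Rational(1, 20473)), Mul(45398, Rational(-1, 12866))) = Add(Mul(Add(Add(9466, 2732), -9965), Rational(1, 20473)), Rational(-22699, 6433)) = Add(Mul(Add(12198, -9965), Rational(1, 20473)), Rational(-22699, 6433)) = Add(Mul(2233, Rational(1, 20473)), Rational(-22699, 6433)) = Add(Rational(2233, 20473), Rational(-22699, 6433)) = Rational(-450351738, 131702809)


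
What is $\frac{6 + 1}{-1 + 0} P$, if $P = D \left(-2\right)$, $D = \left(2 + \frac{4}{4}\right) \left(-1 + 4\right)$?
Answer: $126$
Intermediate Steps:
$D = 9$ ($D = \left(2 + 4 \cdot \frac{1}{4}\right) 3 = \left(2 + 1\right) 3 = 3 \cdot 3 = 9$)
$P = -18$ ($P = 9 \left(-2\right) = -18$)
$\frac{6 + 1}{-1 + 0} P = \frac{6 + 1}{-1 + 0} \left(-18\right) = \frac{7}{-1} \left(-18\right) = 7 \left(-1\right) \left(-18\right) = \left(-7\right) \left(-18\right) = 126$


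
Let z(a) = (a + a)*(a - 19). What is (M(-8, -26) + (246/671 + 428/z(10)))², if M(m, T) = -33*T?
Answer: 668045852775889/911738025 ≈ 7.3272e+5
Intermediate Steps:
z(a) = 2*a*(-19 + a) (z(a) = (2*a)*(-19 + a) = 2*a*(-19 + a))
(M(-8, -26) + (246/671 + 428/z(10)))² = (-33*(-26) + (246/671 + 428/((2*10*(-19 + 10)))))² = (858 + (246*(1/671) + 428/((2*10*(-9)))))² = (858 + (246/671 + 428/(-180)))² = (858 + (246/671 + 428*(-1/180)))² = (858 + (246/671 - 107/45))² = (858 - 60727/30195)² = (25846583/30195)² = 668045852775889/911738025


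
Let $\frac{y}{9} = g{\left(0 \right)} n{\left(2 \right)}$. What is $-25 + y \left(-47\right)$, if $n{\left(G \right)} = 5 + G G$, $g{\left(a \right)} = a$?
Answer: $-25$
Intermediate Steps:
$n{\left(G \right)} = 5 + G^{2}$
$y = 0$ ($y = 9 \cdot 0 \left(5 + 2^{2}\right) = 9 \cdot 0 \left(5 + 4\right) = 9 \cdot 0 \cdot 9 = 9 \cdot 0 = 0$)
$-25 + y \left(-47\right) = -25 + 0 \left(-47\right) = -25 + 0 = -25$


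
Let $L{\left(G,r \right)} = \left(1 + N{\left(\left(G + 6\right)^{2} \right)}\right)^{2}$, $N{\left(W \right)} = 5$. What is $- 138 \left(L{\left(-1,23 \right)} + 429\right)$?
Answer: $-64170$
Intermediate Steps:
$L{\left(G,r \right)} = 36$ ($L{\left(G,r \right)} = \left(1 + 5\right)^{2} = 6^{2} = 36$)
$- 138 \left(L{\left(-1,23 \right)} + 429\right) = - 138 \left(36 + 429\right) = \left(-138\right) 465 = -64170$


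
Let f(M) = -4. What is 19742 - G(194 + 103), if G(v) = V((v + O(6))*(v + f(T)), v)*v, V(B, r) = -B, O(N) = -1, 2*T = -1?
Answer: 25777958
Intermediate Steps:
T = -1/2 (T = (1/2)*(-1) = -1/2 ≈ -0.50000)
G(v) = -v*(-1 + v)*(-4 + v) (G(v) = (-(v - 1)*(v - 4))*v = (-(-1 + v)*(-4 + v))*v = -v*(-1 + v)*(-4 + v))
19742 - G(194 + 103) = 19742 - (194 + 103)*(-4 - (194 + 103)**2 + 5*(194 + 103)) = 19742 - 297*(-4 - 1*297**2 + 5*297) = 19742 - 297*(-4 - 1*88209 + 1485) = 19742 - 297*(-4 - 88209 + 1485) = 19742 - 297*(-86728) = 19742 - 1*(-25758216) = 19742 + 25758216 = 25777958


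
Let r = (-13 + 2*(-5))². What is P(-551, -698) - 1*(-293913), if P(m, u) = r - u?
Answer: 295140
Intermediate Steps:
r = 529 (r = (-13 - 10)² = (-23)² = 529)
P(m, u) = 529 - u
P(-551, -698) - 1*(-293913) = (529 - 1*(-698)) - 1*(-293913) = (529 + 698) + 293913 = 1227 + 293913 = 295140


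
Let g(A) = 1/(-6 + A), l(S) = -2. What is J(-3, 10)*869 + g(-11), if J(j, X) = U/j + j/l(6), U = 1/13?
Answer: 1698817/1326 ≈ 1281.2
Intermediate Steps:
U = 1/13 ≈ 0.076923
J(j, X) = -j/2 + 1/(13*j) (J(j, X) = 1/(13*j) + j/(-2) = 1/(13*j) + j*(-1/2) = 1/(13*j) - j/2 = -j/2 + 1/(13*j))
J(-3, 10)*869 + g(-11) = (-1/2*(-3) + (1/13)/(-3))*869 + 1/(-6 - 11) = (3/2 + (1/13)*(-1/3))*869 + 1/(-17) = (3/2 - 1/39)*869 - 1/17 = (115/78)*869 - 1/17 = 99935/78 - 1/17 = 1698817/1326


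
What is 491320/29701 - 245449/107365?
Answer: 45460491051/3188847865 ≈ 14.256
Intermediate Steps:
491320/29701 - 245449/107365 = 45460491051/3188847865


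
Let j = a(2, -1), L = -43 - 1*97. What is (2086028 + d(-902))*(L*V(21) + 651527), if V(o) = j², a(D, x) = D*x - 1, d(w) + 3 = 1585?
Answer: 1357503891870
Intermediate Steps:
d(w) = 1582 (d(w) = -3 + 1585 = 1582)
L = -140 (L = -43 - 97 = -140)
a(D, x) = -1 + D*x
j = -3 (j = -1 + 2*(-1) = -1 - 2 = -3)
V(o) = 9 (V(o) = (-3)² = 9)
(2086028 + d(-902))*(L*V(21) + 651527) = (2086028 + 1582)*(-140*9 + 651527) = 2087610*(-1260 + 651527) = 2087610*650267 = 1357503891870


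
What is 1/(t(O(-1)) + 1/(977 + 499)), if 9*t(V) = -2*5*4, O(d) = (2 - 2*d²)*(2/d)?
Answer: -1476/6559 ≈ -0.22503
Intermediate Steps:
O(d) = 2*(2 - 2*d²)/d
t(V) = -40/9 (t(V) = (-2*5*4)/9 = (-10*4)/9 = (⅑)*(-40) = -40/9)
1/(t(O(-1)) + 1/(977 + 499)) = 1/(-40/9 + 1/(977 + 499)) = 1/(-40/9 + 1/1476) = 1/(-6559/1476) = -1476/6559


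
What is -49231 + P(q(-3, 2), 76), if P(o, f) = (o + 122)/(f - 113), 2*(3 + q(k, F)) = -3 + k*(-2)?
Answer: -3643335/74 ≈ -49234.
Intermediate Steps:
q(k, F) = -9/2 - k (q(k, F) = -3 + (-3 + k*(-2))/2 = -3 + (-3 - 2*k)/2 = -3 + (-3/2 - k) = -9/2 - k)
P(o, f) = (122 + o)/(-113 + f)
-49231 + P(q(-3, 2), 76) = -49231 + (122 + (-9/2 - 1*(-3)))/(-113 + 76) = -49231 + (122 + (-9/2 + 3))/(-37) = -49231 - (122 - 3/2)/37 = -49231 - 1/37*241/2 = -49231 - 241/74 = -3643335/74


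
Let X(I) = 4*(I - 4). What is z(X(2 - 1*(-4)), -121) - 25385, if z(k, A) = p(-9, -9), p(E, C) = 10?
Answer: -25375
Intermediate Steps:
X(I) = -16 + 4*I (X(I) = 4*(-4 + I) = -16 + 4*I)
z(k, A) = 10
z(X(2 - 1*(-4)), -121) - 25385 = 10 - 25385 = -25375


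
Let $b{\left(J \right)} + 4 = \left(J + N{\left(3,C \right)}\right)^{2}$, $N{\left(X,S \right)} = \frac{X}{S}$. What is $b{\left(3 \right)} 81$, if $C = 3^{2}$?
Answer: $576$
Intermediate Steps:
$C = 9$
$b{\left(J \right)} = -4 + \left(\frac{1}{3} + J\right)^{2}$ ($b{\left(J \right)} = -4 + \left(J + \frac{3}{9}\right)^{2} = -4 + \left(J + 3 \cdot \frac{1}{9}\right)^{2} = -4 + \left(J + \frac{1}{3}\right)^{2} = -4 + \left(\frac{1}{3} + J\right)^{2}$)
$b{\left(3 \right)} 81 = \left(-4 + \frac{\left(1 + 3 \cdot 3\right)^{2}}{9}\right) 81 = \left(-4 + \frac{\left(1 + 9\right)^{2}}{9}\right) 81 = \left(-4 + \frac{10^{2}}{9}\right) 81 = \left(-4 + \frac{1}{9} \cdot 100\right) 81 = \left(-4 + \frac{100}{9}\right) 81 = \frac{64}{9} \cdot 81 = 576$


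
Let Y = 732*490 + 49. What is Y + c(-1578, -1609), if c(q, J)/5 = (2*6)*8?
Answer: 359209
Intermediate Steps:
c(q, J) = 480 (c(q, J) = 5*((2*6)*8) = 5*(12*8) = 5*96 = 480)
Y = 358729 (Y = 358680 + 49 = 358729)
Y + c(-1578, -1609) = 358729 + 480 = 359209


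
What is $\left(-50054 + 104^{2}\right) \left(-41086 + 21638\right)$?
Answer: $763100624$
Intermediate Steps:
$\left(-50054 + 104^{2}\right) \left(-41086 + 21638\right) = \left(-50054 + 10816\right) \left(-19448\right) = \left(-39238\right) \left(-19448\right) = 763100624$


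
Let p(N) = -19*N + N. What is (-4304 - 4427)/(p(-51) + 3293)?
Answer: -8731/4211 ≈ -2.0734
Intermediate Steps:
p(N) = -18*N
(-4304 - 4427)/(p(-51) + 3293) = (-4304 - 4427)/(-18*(-51) + 3293) = -8731/(918 + 3293) = -8731/4211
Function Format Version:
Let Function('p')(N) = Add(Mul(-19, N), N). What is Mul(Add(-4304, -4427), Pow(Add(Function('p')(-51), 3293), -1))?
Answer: Rational(-8731, 4211) ≈ -2.0734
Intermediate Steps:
Function('p')(N) = Mul(-18, N)
Mul(Add(-4304, -4427), Pow(Add(Function('p')(-51), 3293), -1)) = Mul(Add(-4304, -4427), Pow(Add(Mul(-18, -51), 3293), -1)) = Mul(-8731, Pow(Add(918, 3293), -1)) = Mul(-8731, Pow(4211, -1)) = Mul(-8731, Rational(1, 4211)) = Rational(-8731, 4211)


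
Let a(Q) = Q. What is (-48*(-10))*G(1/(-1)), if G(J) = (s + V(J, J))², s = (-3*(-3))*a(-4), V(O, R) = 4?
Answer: 491520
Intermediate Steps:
s = -36 (s = -3*(-3)*(-4) = 9*(-4) = -36)
G(J) = 1024 (G(J) = (-36 + 4)² = (-32)² = 1024)
(-48*(-10))*G(1/(-1)) = -48*(-10)*1024 = 480*1024 = 491520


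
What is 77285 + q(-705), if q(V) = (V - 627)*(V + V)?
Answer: 1955405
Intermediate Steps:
q(V) = 2*V*(-627 + V) (q(V) = (-627 + V)*(2*V) = 2*V*(-627 + V))
77285 + q(-705) = 77285 + 2*(-705)*(-627 - 705) = 77285 + 2*(-705)*(-1332) = 77285 + 1878120 = 1955405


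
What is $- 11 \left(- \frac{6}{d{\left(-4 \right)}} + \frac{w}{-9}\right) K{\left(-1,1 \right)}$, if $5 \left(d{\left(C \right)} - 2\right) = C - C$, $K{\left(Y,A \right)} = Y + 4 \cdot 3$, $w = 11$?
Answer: $\frac{4598}{9} \approx 510.89$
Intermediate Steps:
$K{\left(Y,A \right)} = 12 + Y$ ($K{\left(Y,A \right)} = Y + 12 = 12 + Y$)
$d{\left(C \right)} = 2$ ($d{\left(C \right)} = 2 + \frac{C - C}{5} = 2 + \frac{1}{5} \cdot 0 = 2 + 0 = 2$)
$- 11 \left(- \frac{6}{d{\left(-4 \right)}} + \frac{w}{-9}\right) K{\left(-1,1 \right)} = - 11 \left(- \frac{6}{2} + \frac{11}{-9}\right) \left(12 - 1\right) = - 11 \left(\left(-6\right) \frac{1}{2} + 11 \left(- \frac{1}{9}\right)\right) 11 = - 11 \left(-3 - \frac{11}{9}\right) 11 = \left(-11\right) \left(- \frac{38}{9}\right) 11 = \frac{418}{9} \cdot 11 = \frac{4598}{9}$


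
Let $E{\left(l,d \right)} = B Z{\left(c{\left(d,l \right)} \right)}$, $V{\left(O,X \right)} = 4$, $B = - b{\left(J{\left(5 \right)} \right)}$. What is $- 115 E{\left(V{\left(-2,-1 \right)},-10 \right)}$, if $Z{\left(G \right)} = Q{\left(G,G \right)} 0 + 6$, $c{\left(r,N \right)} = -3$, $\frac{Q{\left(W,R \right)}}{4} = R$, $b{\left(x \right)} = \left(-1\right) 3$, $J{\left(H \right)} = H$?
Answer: $-2070$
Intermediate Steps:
$b{\left(x \right)} = -3$
$Q{\left(W,R \right)} = 4 R$
$B = 3$ ($B = \left(-1\right) \left(-3\right) = 3$)
$Z{\left(G \right)} = 6$ ($Z{\left(G \right)} = 4 G 0 + 6 = 0 + 6 = 6$)
$E{\left(l,d \right)} = 18$ ($E{\left(l,d \right)} = 3 \cdot 6 = 18$)
$- 115 E{\left(V{\left(-2,-1 \right)},-10 \right)} = \left(-115\right) 18 = -2070$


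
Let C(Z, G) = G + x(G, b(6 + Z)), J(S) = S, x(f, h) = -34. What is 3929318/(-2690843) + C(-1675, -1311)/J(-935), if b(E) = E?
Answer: -10945699/503187641 ≈ -0.021753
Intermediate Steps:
C(Z, G) = -34 + G (C(Z, G) = G - 34 = -34 + G)
3929318/(-2690843) + C(-1675, -1311)/J(-935) = 3929318/(-2690843) + (-34 - 1311)/(-935) = 3929318*(-1/2690843) - 1345*(-1/935) = -3929318/2690843 + 269/187 = -10945699/503187641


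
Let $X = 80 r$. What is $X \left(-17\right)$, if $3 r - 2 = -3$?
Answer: $\frac{1360}{3} \approx 453.33$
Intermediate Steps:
$r = - \frac{1}{3}$ ($r = \frac{2}{3} + \frac{1}{3} \left(-3\right) = \frac{2}{3} - 1 = - \frac{1}{3} \approx -0.33333$)
$X = - \frac{80}{3}$ ($X = 80 \left(- \frac{1}{3}\right) = - \frac{80}{3} \approx -26.667$)
$X \left(-17\right) = \left(- \frac{80}{3}\right) \left(-17\right) = \frac{1360}{3}$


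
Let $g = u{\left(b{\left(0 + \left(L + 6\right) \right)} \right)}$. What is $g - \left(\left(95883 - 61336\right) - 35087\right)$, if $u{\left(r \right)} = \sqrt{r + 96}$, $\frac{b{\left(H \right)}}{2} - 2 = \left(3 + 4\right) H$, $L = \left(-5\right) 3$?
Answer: $540 + i \sqrt{26} \approx 540.0 + 5.099 i$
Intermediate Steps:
$L = -15$
$b{\left(H \right)} = 4 + 14 H$ ($b{\left(H \right)} = 4 + 2 \left(3 + 4\right) H = 4 + 2 \cdot 7 H = 4 + 14 H$)
$u{\left(r \right)} = \sqrt{96 + r}$
$g = i \sqrt{26}$ ($g = \sqrt{96 + \left(4 + 14 \left(0 + \left(-15 + 6\right)\right)\right)} = \sqrt{96 + \left(4 + 14 \left(0 - 9\right)\right)} = \sqrt{96 + \left(4 + 14 \left(-9\right)\right)} = \sqrt{96 + \left(4 - 126\right)} = \sqrt{96 - 122} = \sqrt{-26} = i \sqrt{26} \approx 5.099 i$)
$g - \left(\left(95883 - 61336\right) - 35087\right) = i \sqrt{26} - \left(\left(95883 - 61336\right) - 35087\right) = i \sqrt{26} - \left(34547 - 35087\right) = i \sqrt{26} - -540 = i \sqrt{26} + 540 = 540 + i \sqrt{26}$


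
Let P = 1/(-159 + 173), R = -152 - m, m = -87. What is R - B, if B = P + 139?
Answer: -2857/14 ≈ -204.07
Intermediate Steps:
R = -65 (R = -152 - 1*(-87) = -152 + 87 = -65)
P = 1/14 ≈ 0.071429
B = 1947/14 (B = 1/14 + 139 = 1947/14 ≈ 139.07)
R - B = -65 - 1*1947/14 = -65 - 1947/14 = -2857/14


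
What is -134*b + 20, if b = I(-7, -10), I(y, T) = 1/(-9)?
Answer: 314/9 ≈ 34.889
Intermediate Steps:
I(y, T) = -⅑
b = -⅑ ≈ -0.11111
-134*b + 20 = -134*(-⅑) + 20 = 134/9 + 20 = 314/9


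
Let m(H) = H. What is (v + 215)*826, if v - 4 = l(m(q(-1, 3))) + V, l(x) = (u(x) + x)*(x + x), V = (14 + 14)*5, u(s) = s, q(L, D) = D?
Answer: 326270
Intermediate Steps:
V = 140 (V = 28*5 = 140)
l(x) = 4*x² (l(x) = (x + x)*(x + x) = (2*x)*(2*x) = 4*x²)
v = 180 (v = 4 + (4*3² + 140) = 4 + (4*9 + 140) = 4 + (36 + 140) = 4 + 176 = 180)
(v + 215)*826 = (180 + 215)*826 = 395*826 = 326270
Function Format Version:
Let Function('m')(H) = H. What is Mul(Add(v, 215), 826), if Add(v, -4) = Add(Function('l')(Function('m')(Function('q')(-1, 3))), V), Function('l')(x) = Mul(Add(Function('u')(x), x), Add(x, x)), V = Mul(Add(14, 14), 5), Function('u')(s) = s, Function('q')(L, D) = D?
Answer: 326270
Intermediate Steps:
V = 140 (V = Mul(28, 5) = 140)
Function('l')(x) = Mul(4, Pow(x, 2)) (Function('l')(x) = Mul(Add(x, x), Add(x, x)) = Mul(Mul(2, x), Mul(2, x)) = Mul(4, Pow(x, 2)))
v = 180 (v = Add(4, Add(Mul(4, Pow(3, 2)), 140)) = Add(4, Add(Mul(4, 9), 140)) = Add(4, Add(36, 140)) = Add(4, 176) = 180)
Mul(Add(v, 215), 826) = Mul(Add(180, 215), 826) = Mul(395, 826) = 326270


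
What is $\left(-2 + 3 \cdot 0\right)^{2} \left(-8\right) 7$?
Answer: $-224$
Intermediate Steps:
$\left(-2 + 3 \cdot 0\right)^{2} \left(-8\right) 7 = \left(-2 + 0\right)^{2} \left(-8\right) 7 = \left(-2\right)^{2} \left(-8\right) 7 = 4 \left(-8\right) 7 = \left(-32\right) 7 = -224$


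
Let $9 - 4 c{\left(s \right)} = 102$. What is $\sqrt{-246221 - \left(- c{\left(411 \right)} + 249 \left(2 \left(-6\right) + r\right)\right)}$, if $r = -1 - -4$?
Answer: $\frac{i \sqrt{976013}}{2} \approx 493.97 i$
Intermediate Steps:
$r = 3$ ($r = -1 + 4 = 3$)
$c{\left(s \right)} = - \frac{93}{4}$ ($c{\left(s \right)} = \frac{9}{4} - \frac{51}{2} = - \frac{93}{4}$)
$\sqrt{-246221 - \left(- c{\left(411 \right)} + 249 \left(2 \left(-6\right) + r\right)\right)} = \sqrt{-246221 - \left(\frac{93}{4} + 249 \left(2 \left(-6\right) + 3\right)\right)} = \sqrt{-246221 - \left(\frac{93}{4} + 249 \left(-12 + 3\right)\right)} = \sqrt{-246221 - \left(\frac{93}{4} + 249 \left(-9\right)\right)} = \sqrt{-246221 - - \frac{8871}{4}} = \sqrt{-246221 + \left(- \frac{93}{4} + 2241\right)} = \sqrt{-246221 + \frac{8871}{4}} = \sqrt{- \frac{976013}{4}} = \frac{i \sqrt{976013}}{2}$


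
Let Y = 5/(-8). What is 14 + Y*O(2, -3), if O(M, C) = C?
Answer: 127/8 ≈ 15.875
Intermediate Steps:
Y = -5/8 (Y = 5*(-1/8) = -5/8 ≈ -0.62500)
14 + Y*O(2, -3) = 14 - 5/8*(-3) = 14 + 15/8 = 127/8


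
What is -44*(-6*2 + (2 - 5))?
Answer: 660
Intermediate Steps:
-44*(-6*2 + (2 - 5)) = -44*(-12 - 3) = -44*(-15) = 660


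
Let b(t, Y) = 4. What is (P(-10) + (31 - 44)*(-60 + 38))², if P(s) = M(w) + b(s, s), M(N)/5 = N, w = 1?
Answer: 87025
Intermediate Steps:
M(N) = 5*N
P(s) = 9 (P(s) = 5*1 + 4 = 5 + 4 = 9)
(P(-10) + (31 - 44)*(-60 + 38))² = (9 + (31 - 44)*(-60 + 38))² = (9 - 13*(-22))² = (9 + 286)² = 295² = 87025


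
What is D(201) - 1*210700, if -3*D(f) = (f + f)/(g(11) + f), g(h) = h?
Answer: -22334267/106 ≈ -2.1070e+5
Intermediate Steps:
D(f) = -2*f/(3*(11 + f)) (D(f) = -(f + f)/(3*(11 + f)) = -2*f/(3*(11 + f)))
D(201) - 1*210700 = -2*201/(33 + 3*201) - 1*210700 = -2*201/(33 + 603) - 210700 = -2*201/636 - 210700 = -2*201*1/636 - 210700 = -67/106 - 210700 = -22334267/106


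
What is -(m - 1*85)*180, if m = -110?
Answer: 35100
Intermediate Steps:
-(m - 1*85)*180 = -(-110 - 1*85)*180 = -(-110 - 85)*180 = -(-195)*180 = -1*(-35100) = 35100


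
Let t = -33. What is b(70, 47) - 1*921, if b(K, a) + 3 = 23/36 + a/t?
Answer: -366215/396 ≈ -924.79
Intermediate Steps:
b(K, a) = -85/36 - a/33 (b(K, a) = -3 + (23/36 + a/(-33)) = -3 + (23*(1/36) + a*(-1/33)) = -3 + (23/36 - a/33) = -85/36 - a/33)
b(70, 47) - 1*921 = (-85/36 - 1/33*47) - 1*921 = (-85/36 - 47/33) - 921 = -1499/396 - 921 = -366215/396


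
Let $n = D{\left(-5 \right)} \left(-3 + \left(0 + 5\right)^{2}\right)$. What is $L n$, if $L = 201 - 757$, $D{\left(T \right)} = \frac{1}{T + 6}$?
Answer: $-12232$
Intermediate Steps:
$D{\left(T \right)} = \frac{1}{6 + T}$
$L = -556$ ($L = 201 - 757 = -556$)
$n = 22$ ($n = \frac{-3 + \left(0 + 5\right)^{2}}{6 - 5} = \frac{-3 + 5^{2}}{1} = 1 \left(-3 + 25\right) = 1 \cdot 22 = 22$)
$L n = \left(-556\right) 22 = -12232$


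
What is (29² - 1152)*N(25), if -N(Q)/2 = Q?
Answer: 15550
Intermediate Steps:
N(Q) = -2*Q
(29² - 1152)*N(25) = (29² - 1152)*(-2*25) = (841 - 1152)*(-50) = -311*(-50) = 15550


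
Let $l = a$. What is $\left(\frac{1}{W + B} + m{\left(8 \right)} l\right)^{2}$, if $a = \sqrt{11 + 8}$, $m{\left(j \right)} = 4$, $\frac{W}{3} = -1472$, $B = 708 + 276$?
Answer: $\frac{3580701697}{11778624} - \frac{\sqrt{19}}{429} \approx 303.99$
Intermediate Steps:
$B = 984$
$W = -4416$ ($W = 3 \left(-1472\right) = -4416$)
$a = \sqrt{19} \approx 4.3589$
$l = \sqrt{19} \approx 4.3589$
$\left(\frac{1}{W + B} + m{\left(8 \right)} l\right)^{2} = \left(\frac{1}{-4416 + 984} + 4 \sqrt{19}\right)^{2} = \left(\frac{1}{-3432} + 4 \sqrt{19}\right)^{2} = \left(- \frac{1}{3432} + 4 \sqrt{19}\right)^{2}$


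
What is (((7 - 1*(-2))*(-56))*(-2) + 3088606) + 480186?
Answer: 3569800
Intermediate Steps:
(((7 - 1*(-2))*(-56))*(-2) + 3088606) + 480186 = (((7 + 2)*(-56))*(-2) + 3088606) + 480186 = ((9*(-56))*(-2) + 3088606) + 480186 = (-504*(-2) + 3088606) + 480186 = (1008 + 3088606) + 480186 = 3089614 + 480186 = 3569800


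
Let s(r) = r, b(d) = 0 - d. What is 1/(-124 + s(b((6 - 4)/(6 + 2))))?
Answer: -4/497 ≈ -0.0080483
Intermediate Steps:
b(d) = -d
1/(-124 + s(b((6 - 4)/(6 + 2)))) = 1/(-124 - (6 - 4)/(6 + 2)) = 1/(-124 - 2/8) = 1/(-124 - 1*¼) = 1/(-124 - ¼) = 1/(-497/4) = -4/497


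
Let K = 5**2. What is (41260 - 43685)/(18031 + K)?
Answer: -2425/18056 ≈ -0.13430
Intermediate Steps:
K = 25
(41260 - 43685)/(18031 + K) = (41260 - 43685)/(18031 + 25) = -2425/18056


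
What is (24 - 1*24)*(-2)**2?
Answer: 0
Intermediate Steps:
(24 - 1*24)*(-2)**2 = (24 - 24)*4 = 0*4 = 0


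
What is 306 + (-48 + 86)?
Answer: 344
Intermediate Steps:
306 + (-48 + 86) = 306 + 38 = 344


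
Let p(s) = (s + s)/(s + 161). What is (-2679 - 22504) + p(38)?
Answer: -5011341/199 ≈ -25183.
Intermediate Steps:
p(s) = 2*s/(161 + s) (p(s) = (2*s)/(161 + s) = 2*s/(161 + s))
(-2679 - 22504) + p(38) = (-2679 - 22504) + 2*38/(161 + 38) = -25183 + 2*38/199 = -25183 + 2*38*(1/199) = -25183 + 76/199 = -5011341/199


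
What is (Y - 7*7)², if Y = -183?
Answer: 53824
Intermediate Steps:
(Y - 7*7)² = (-183 - 7*7)² = (-183 - 49)² = (-232)² = 53824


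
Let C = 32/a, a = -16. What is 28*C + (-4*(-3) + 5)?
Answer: -39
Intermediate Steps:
C = -2 (C = 32/(-16) = 32*(-1/16) = -2)
28*C + (-4*(-3) + 5) = 28*(-2) + (-4*(-3) + 5) = -56 + (12 + 5) = -56 + 17 = -39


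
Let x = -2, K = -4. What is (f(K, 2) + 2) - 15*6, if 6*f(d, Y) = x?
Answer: -265/3 ≈ -88.333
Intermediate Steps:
f(d, Y) = -⅓ (f(d, Y) = (⅙)*(-2) = -⅓)
(f(K, 2) + 2) - 15*6 = (-⅓ + 2) - 15*6 = 5/3 - 90 = -265/3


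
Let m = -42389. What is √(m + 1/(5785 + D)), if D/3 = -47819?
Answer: I*√200855821280962/68836 ≈ 205.89*I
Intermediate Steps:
D = -143457 (D = 3*(-47819) = -143457)
√(m + 1/(5785 + D)) = √(-42389 + 1/(5785 - 143457)) = √(-42389 + 1/(-137672)) = √(-42389 - 1/137672) = √(-5835778409/137672) = I*√200855821280962/68836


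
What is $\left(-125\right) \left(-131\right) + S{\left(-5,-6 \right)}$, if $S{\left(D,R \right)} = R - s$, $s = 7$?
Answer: $16362$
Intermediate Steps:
$S{\left(D,R \right)} = -7 + R$ ($S{\left(D,R \right)} = R - 7 = -7 + R$)
$\left(-125\right) \left(-131\right) + S{\left(-5,-6 \right)} = \left(-125\right) \left(-131\right) - 13 = 16375 - 13 = 16362$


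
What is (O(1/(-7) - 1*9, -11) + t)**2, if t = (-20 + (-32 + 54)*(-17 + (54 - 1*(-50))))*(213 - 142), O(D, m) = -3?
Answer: 18082449841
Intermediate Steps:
t = 134474 (t = (-20 + 22*(-17 + (54 + 50)))*71 = (-20 + 22*(-17 + 104))*71 = (-20 + 22*87)*71 = (-20 + 1914)*71 = 1894*71 = 134474)
(O(1/(-7) - 1*9, -11) + t)**2 = (-3 + 134474)**2 = 134471**2 = 18082449841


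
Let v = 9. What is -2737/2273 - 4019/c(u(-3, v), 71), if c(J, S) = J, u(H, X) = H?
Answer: 9126976/6819 ≈ 1338.5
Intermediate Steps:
-2737/2273 - 4019/c(u(-3, v), 71) = -2737/2273 - 4019/(-3) = -2737*1/2273 - 4019*(-⅓) = -2737/2273 + 4019/3 = 9126976/6819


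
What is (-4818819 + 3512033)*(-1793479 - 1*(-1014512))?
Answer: 1017943170062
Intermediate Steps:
(-4818819 + 3512033)*(-1793479 - 1*(-1014512)) = -1306786*(-1793479 + 1014512) = -1306786*(-778967) = 1017943170062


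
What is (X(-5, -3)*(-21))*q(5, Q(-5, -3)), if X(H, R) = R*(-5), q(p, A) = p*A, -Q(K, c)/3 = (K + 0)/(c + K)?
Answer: 23625/8 ≈ 2953.1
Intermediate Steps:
Q(K, c) = -3*K/(K + c) (Q(K, c) = -3*(K + 0)/(c + K) = -3*K/(K + c))
q(p, A) = A*p
X(H, R) = -5*R
(X(-5, -3)*(-21))*q(5, Q(-5, -3)) = (-5*(-3)*(-21))*(-3*(-5)/(-5 - 3)*5) = (15*(-21))*(-3*(-5)/(-8)*5) = -315*(-3*(-5)*(-⅛))*5 = -(-4725)*5/8 = -315*(-75/8) = 23625/8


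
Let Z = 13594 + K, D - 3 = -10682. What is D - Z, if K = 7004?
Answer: -31277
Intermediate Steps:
D = -10679 (D = 3 - 10682 = -10679)
Z = 20598 (Z = 13594 + 7004 = 20598)
D - Z = -10679 - 1*20598 = -10679 - 20598 = -31277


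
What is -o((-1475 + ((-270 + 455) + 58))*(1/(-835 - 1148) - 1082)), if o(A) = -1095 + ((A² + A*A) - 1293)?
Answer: -13974998366752603820/3932289 ≈ -3.5539e+12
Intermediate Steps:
o(A) = -2388 + 2*A² (o(A) = -1095 + ((A² + A²) - 1293) = -1095 + (2*A² - 1293) = -1095 + (-1293 + 2*A²) = -2388 + 2*A²)
-o((-1475 + ((-270 + 455) + 58))*(1/(-835 - 1148) - 1082)) = -(-2388 + 2*((-1475 + ((-270 + 455) + 58))*(1/(-835 - 1148) - 1082))²) = -(-2388 + 2*((-1475 + (185 + 58))*(1/(-1983) - 1082))²) = -(-2388 + 2*((-1475 + 243)*(-1/1983 - 1082))²) = -(-2388 + 2*(-1232*(-2145607/1983))²) = -(-2388 + 2*(2643387824/1983)²) = -(-2388 + 2*(6987499188071454976/3932289)) = -(-2388 + 13974998376142909952/3932289) = -1*13974998366752603820/3932289 = -13974998366752603820/3932289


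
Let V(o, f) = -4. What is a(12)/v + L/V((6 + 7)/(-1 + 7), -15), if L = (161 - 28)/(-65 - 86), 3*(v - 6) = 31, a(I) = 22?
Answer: 46381/29596 ≈ 1.5671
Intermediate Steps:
v = 49/3 (v = 6 + (⅓)*31 = 6 + 31/3 = 49/3 ≈ 16.333)
L = -133/151 (L = 133/(-151) = 133*(-1/151) = -133/151 ≈ -0.88079)
a(12)/v + L/V((6 + 7)/(-1 + 7), -15) = 22/(49/3) - 133/151/(-4) = 22*(3/49) - 133/151*(-¼) = 66/49 + 133/604 = 46381/29596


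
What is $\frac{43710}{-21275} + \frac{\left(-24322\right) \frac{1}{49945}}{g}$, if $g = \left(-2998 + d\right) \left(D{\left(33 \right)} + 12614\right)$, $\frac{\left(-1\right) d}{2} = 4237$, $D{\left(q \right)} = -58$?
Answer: $- \frac{6289168988197997}{3061131787785120} \approx -2.0545$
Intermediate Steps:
$d = -8474$ ($d = \left(-2\right) 4237 = -8474$)
$g = -144042432$ ($g = \left(-2998 - 8474\right) \left(-58 + 12614\right) = \left(-11472\right) 12556 = -144042432$)
$\frac{43710}{-21275} + \frac{\left(-24322\right) \frac{1}{49945}}{g} = \frac{43710}{-21275} + \frac{\left(-24322\right) \frac{1}{49945}}{-144042432} = 43710 \left(- \frac{1}{21275}\right) + \left(-24322\right) \frac{1}{49945} \left(- \frac{1}{144042432}\right) = - \frac{8742}{4255} - - \frac{12161}{3597099633120} = - \frac{8742}{4255} + \frac{12161}{3597099633120} = - \frac{6289168988197997}{3061131787785120}$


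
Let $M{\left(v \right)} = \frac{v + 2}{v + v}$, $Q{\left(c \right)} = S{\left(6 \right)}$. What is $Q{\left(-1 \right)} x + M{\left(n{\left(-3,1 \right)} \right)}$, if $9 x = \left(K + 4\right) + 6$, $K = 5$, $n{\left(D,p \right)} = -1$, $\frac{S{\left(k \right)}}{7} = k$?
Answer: $\frac{139}{2} \approx 69.5$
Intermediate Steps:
$S{\left(k \right)} = 7 k$
$Q{\left(c \right)} = 42$ ($Q{\left(c \right)} = 7 \cdot 6 = 42$)
$M{\left(v \right)} = \frac{2 + v}{2 v}$
$x = \frac{5}{3}$ ($x = \frac{\left(5 + 4\right) + 6}{9} = \frac{9 + 6}{9} = \frac{1}{9} \cdot 15 = \frac{5}{3} \approx 1.6667$)
$Q{\left(-1 \right)} x + M{\left(n{\left(-3,1 \right)} \right)} = 42 \cdot \frac{5}{3} + \frac{2 - 1}{2 \left(-1\right)} = 70 + \frac{1}{2} \left(-1\right) 1 = 70 - \frac{1}{2} = \frac{139}{2}$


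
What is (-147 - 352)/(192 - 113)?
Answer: -499/79 ≈ -6.3165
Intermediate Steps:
(-147 - 352)/(192 - 113) = -499/79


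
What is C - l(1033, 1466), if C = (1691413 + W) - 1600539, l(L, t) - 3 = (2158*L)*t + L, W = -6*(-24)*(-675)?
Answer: -3268035086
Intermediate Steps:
W = -97200 (W = 144*(-675) = -97200)
l(L, t) = 3 + L + 2158*L*t (l(L, t) = 3 + ((2158*L)*t + L) = 3 + (2158*L*t + L) = 3 + (L + 2158*L*t) = 3 + L + 2158*L*t)
C = -6326 (C = (1691413 - 97200) - 1600539 = 1594213 - 1600539 = -6326)
C - l(1033, 1466) = -6326 - (3 + 1033 + 2158*1033*1466) = -6326 - (3 + 1033 + 3268027724) = -6326 - 1*3268028760 = -6326 - 3268028760 = -3268035086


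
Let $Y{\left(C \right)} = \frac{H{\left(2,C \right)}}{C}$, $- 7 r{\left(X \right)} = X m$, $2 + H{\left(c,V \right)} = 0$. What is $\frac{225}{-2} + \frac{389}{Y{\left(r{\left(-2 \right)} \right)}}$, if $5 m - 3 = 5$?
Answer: $- \frac{14099}{70} \approx -201.41$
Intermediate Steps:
$m = \frac{8}{5}$ ($m = \frac{3}{5} + \frac{1}{5} \cdot 5 = \frac{3}{5} + 1 = \frac{8}{5} \approx 1.6$)
$H{\left(c,V \right)} = -2$ ($H{\left(c,V \right)} = -2 + 0 = -2$)
$r{\left(X \right)} = - \frac{8 X}{35}$ ($r{\left(X \right)} = - \frac{X \frac{8}{5}}{7} = - \frac{\frac{8}{5} X}{7} = - \frac{8 X}{35}$)
$Y{\left(C \right)} = - \frac{2}{C}$
$\frac{225}{-2} + \frac{389}{Y{\left(r{\left(-2 \right)} \right)}} = \frac{225}{-2} + \frac{389}{\left(-2\right) \frac{1}{\left(- \frac{8}{35}\right) \left(-2\right)}} = 225 \left(- \frac{1}{2}\right) + \frac{389}{\left(-2\right) \frac{1}{\frac{16}{35}}} = - \frac{225}{2} + \frac{389}{\left(-2\right) \frac{35}{16}} = - \frac{225}{2} + \frac{389}{- \frac{35}{8}} = - \frac{225}{2} + 389 \left(- \frac{8}{35}\right) = - \frac{225}{2} - \frac{3112}{35} = - \frac{14099}{70}$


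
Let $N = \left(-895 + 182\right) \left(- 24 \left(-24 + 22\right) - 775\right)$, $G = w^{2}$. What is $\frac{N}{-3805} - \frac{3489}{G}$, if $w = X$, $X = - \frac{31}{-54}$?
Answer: $- \frac{39209916131}{3656605} \approx -10723.0$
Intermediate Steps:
$X = \frac{31}{54}$ ($X = \left(-31\right) \left(- \frac{1}{54}\right) = \frac{31}{54} \approx 0.57407$)
$w = \frac{31}{54} \approx 0.57407$
$G = \frac{961}{2916}$ ($G = \left(\frac{31}{54}\right)^{2} = \frac{961}{2916} \approx 0.32956$)
$N = 518351$ ($N = - 713 \left(\left(-24\right) \left(-2\right) - 775\right) = - 713 \left(48 - 775\right) = \left(-713\right) \left(-727\right) = 518351$)
$\frac{N}{-3805} - \frac{3489}{G} = \frac{518351}{-3805} - \frac{3489}{\frac{961}{2916}} = 518351 \left(- \frac{1}{3805}\right) - \frac{10173924}{961} = - \frac{518351}{3805} - \frac{10173924}{961} = - \frac{39209916131}{3656605}$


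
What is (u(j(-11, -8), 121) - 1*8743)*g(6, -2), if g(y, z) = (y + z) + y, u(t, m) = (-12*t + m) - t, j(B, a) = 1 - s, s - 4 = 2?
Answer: -85570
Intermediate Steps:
s = 6 (s = 4 + 2 = 6)
j(B, a) = -5 (j(B, a) = 1 - 1*6 = 1 - 6 = -5)
u(t, m) = m - 13*t (u(t, m) = (m - 12*t) - t = m - 13*t)
g(y, z) = z + 2*y
(u(j(-11, -8), 121) - 1*8743)*g(6, -2) = ((121 - 13*(-5)) - 1*8743)*(-2 + 2*6) = ((121 + 65) - 8743)*(-2 + 12) = (186 - 8743)*10 = -8557*10 = -85570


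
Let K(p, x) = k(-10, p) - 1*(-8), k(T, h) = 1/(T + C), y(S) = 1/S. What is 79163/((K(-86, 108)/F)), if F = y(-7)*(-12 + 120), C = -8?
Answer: -21984696/143 ≈ -1.5374e+5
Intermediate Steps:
k(T, h) = 1/(-8 + T) (k(T, h) = 1/(T - 8) = 1/(-8 + T))
F = -108/7 (F = (-12 + 120)/(-7) = -⅐*108 = -108/7 ≈ -15.429)
K(p, x) = 143/18 (K(p, x) = 1/(-8 - 10) - 1*(-8) = 1/(-18) + 8 = -1/18 + 8 = 143/18)
79163/((K(-86, 108)/F)) = 79163/((143/(18*(-108/7)))) = 79163/(((143/18)*(-7/108))) = 79163/(-1001/1944) = 79163*(-1944/1001) = -21984696/143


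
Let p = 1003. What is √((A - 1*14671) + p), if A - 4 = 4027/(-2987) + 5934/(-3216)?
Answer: I*√8758291001576654/800516 ≈ 116.91*I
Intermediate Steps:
A = 1291513/1601032 (A = 4 + (4027/(-2987) + 5934/(-3216)) = 4 + (4027*(-1/2987) + 5934*(-1/3216)) = 4 + (-4027/2987 - 989/536) = 4 - 5112615/1601032 = 1291513/1601032 ≈ 0.80667)
√((A - 1*14671) + p) = √((1291513/1601032 - 1*14671) + 1003) = √((1291513/1601032 - 14671) + 1003) = √(-23487448959/1601032 + 1003) = √(-21881613863/1601032) = I*√8758291001576654/800516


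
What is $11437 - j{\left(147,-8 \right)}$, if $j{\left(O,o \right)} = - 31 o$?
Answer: $11189$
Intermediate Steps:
$11437 - j{\left(147,-8 \right)} = 11437 - \left(-31\right) \left(-8\right) = 11437 - 248 = 11189$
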